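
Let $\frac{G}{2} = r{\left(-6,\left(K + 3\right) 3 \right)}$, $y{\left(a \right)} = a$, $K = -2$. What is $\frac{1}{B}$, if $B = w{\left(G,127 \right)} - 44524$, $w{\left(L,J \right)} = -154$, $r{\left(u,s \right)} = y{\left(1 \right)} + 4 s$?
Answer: $- \frac{1}{44678} \approx -2.2382 \cdot 10^{-5}$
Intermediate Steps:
$r{\left(u,s \right)} = 1 + 4 s$
$G = 26$ ($G = 2 \left(1 + 4 \left(-2 + 3\right) 3\right) = 2 \left(1 + 4 \cdot 1 \cdot 3\right) = 2 \left(1 + 4 \cdot 3\right) = 2 \left(1 + 12\right) = 2 \cdot 13 = 26$)
$B = -44678$ ($B = -154 - 44524 = -44678$)
$\frac{1}{B} = \frac{1}{-44678} = - \frac{1}{44678}$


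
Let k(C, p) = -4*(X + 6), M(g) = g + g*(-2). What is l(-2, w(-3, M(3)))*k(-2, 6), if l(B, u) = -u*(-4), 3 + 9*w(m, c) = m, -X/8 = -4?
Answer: 1216/3 ≈ 405.33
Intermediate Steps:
X = 32 (X = -8*(-4) = 32)
M(g) = -g (M(g) = g - 2*g = -g)
k(C, p) = -152 (k(C, p) = -4*(32 + 6) = -4*38 = -152)
w(m, c) = -⅓ + m/9
l(B, u) = 4*u
l(-2, w(-3, M(3)))*k(-2, 6) = (4*(-⅓ + (⅑)*(-3)))*(-152) = (4*(-⅓ - ⅓))*(-152) = (4*(-⅔))*(-152) = -8/3*(-152) = 1216/3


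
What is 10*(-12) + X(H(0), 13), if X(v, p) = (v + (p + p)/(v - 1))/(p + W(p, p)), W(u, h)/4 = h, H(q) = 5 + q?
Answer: -15577/130 ≈ -119.82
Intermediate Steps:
W(u, h) = 4*h
X(v, p) = (v + 2*p/(-1 + v))/(5*p) (X(v, p) = (v + (p + p)/(v - 1))/(p + 4*p) = (v + (2*p)/(-1 + v))/((5*p)) = (v + 2*p/(-1 + v))*(1/(5*p)) = (v + 2*p/(-1 + v))/(5*p))
10*(-12) + X(H(0), 13) = 10*(-12) + (1/5)*((5 + 0)**2 - (5 + 0) + 2*13)/(13*(-1 + (5 + 0))) = -120 + (1/5)*(1/13)*(5**2 - 1*5 + 26)/(-1 + 5) = -120 + (1/5)*(1/13)*(25 - 5 + 26)/4 = -120 + (1/5)*(1/13)*(1/4)*46 = -120 + 23/130 = -15577/130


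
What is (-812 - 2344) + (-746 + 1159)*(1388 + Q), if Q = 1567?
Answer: 1217259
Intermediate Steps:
(-812 - 2344) + (-746 + 1159)*(1388 + Q) = (-812 - 2344) + (-746 + 1159)*(1388 + 1567) = -3156 + 413*2955 = -3156 + 1220415 = 1217259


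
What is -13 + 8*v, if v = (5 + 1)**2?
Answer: 275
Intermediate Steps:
v = 36 (v = 6**2 = 36)
-13 + 8*v = -13 + 8*36 = -13 + 288 = 275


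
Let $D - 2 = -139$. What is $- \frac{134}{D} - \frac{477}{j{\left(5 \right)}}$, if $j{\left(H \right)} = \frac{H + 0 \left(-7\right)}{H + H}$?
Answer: $- \frac{130564}{137} \approx -953.02$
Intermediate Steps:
$D = -137$ ($D = 2 - 139 = -137$)
$j{\left(H \right)} = \frac{1}{2}$ ($j{\left(H \right)} = \frac{H + 0}{2 H} = H \frac{1}{2 H} = \frac{1}{2}$)
$- \frac{134}{D} - \frac{477}{j{\left(5 \right)}} = - \frac{134}{-137} - 477 \frac{1}{\frac{1}{2}} = \left(-134\right) \left(- \frac{1}{137}\right) - 954 = \frac{134}{137} - 954 = - \frac{130564}{137}$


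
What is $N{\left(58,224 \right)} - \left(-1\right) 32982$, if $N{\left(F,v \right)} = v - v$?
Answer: $32982$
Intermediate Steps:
$N{\left(F,v \right)} = 0$
$N{\left(58,224 \right)} - \left(-1\right) 32982 = 0 - \left(-1\right) 32982 = 0 - -32982 = 0 + 32982 = 32982$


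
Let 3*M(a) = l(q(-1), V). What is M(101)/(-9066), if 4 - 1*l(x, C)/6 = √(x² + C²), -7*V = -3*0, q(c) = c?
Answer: -1/1511 ≈ -0.00066181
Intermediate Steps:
V = 0 (V = -(-3)*0/7 = -⅐*0 = 0)
l(x, C) = 24 - 6*√(C² + x²) (l(x, C) = 24 - 6*√(x² + C²) = 24 - 6*√(C² + x²))
M(a) = 6 (M(a) = (24 - 6*√(0² + (-1)²))/3 = (24 - 6*√(0 + 1))/3 = (24 - 6*√1)/3 = (24 - 6*1)/3 = (24 - 6)/3 = (⅓)*18 = 6)
M(101)/(-9066) = 6/(-9066) = 6*(-1/9066) = -1/1511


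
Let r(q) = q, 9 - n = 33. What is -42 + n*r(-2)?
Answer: 6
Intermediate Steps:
n = -24 (n = 9 - 1*33 = 9 - 33 = -24)
-42 + n*r(-2) = -42 - 24*(-2) = -42 + 48 = 6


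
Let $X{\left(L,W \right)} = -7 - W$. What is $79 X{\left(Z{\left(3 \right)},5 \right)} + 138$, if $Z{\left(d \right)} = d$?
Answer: $-810$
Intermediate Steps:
$79 X{\left(Z{\left(3 \right)},5 \right)} + 138 = 79 \left(-7 - 5\right) + 138 = 79 \left(-12\right) + 138 = -948 + 138 = -810$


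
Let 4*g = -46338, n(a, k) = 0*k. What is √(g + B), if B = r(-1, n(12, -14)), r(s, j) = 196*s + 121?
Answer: 3*I*√5182/2 ≈ 107.98*I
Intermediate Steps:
n(a, k) = 0
g = -23169/2 (g = (¼)*(-46338) = -23169/2 ≈ -11585.)
r(s, j) = 121 + 196*s
B = -75 (B = 121 + 196*(-1) = 121 - 196 = -75)
√(g + B) = √(-23169/2 - 75) = √(-23319/2) = 3*I*√5182/2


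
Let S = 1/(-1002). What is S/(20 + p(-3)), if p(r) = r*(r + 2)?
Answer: -1/23046 ≈ -4.3391e-5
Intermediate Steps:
p(r) = r*(2 + r)
S = -1/1002 ≈ -0.00099800
S/(20 + p(-3)) = -1/1002/(20 - 3*(2 - 3)) = -1/1002/(20 - 3*(-1)) = -1/1002/(20 + 3) = -1/1002/23 = (1/23)*(-1/1002) = -1/23046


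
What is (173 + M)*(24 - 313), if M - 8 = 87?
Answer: -77452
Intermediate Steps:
M = 95 (M = 8 + 87 = 95)
(173 + M)*(24 - 313) = (173 + 95)*(24 - 313) = 268*(-289) = -77452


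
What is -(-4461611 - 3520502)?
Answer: 7982113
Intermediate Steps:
-(-4461611 - 3520502) = -1*(-7982113) = 7982113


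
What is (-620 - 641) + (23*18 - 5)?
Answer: -852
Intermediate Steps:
(-620 - 641) + (23*18 - 5) = -1261 + (414 - 5) = -1261 + 409 = -852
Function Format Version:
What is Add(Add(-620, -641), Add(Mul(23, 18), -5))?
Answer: -852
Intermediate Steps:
Add(Add(-620, -641), Add(Mul(23, 18), -5)) = Add(-1261, Add(414, -5)) = Add(-1261, 409) = -852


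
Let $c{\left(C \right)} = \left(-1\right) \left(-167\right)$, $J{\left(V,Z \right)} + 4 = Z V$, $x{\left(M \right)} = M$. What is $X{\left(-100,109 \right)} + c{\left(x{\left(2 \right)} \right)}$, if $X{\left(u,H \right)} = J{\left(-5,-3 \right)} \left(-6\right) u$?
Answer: $6767$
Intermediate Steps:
$J{\left(V,Z \right)} = -4 + V Z$ ($J{\left(V,Z \right)} = -4 + Z V = -4 + V Z$)
$X{\left(u,H \right)} = - 66 u$ ($X{\left(u,H \right)} = \left(-4 - -15\right) \left(-6\right) u = \left(-4 + 15\right) \left(-6\right) u = 11 \left(-6\right) u = - 66 u$)
$c{\left(C \right)} = 167$
$X{\left(-100,109 \right)} + c{\left(x{\left(2 \right)} \right)} = \left(-66\right) \left(-100\right) + 167 = 6600 + 167 = 6767$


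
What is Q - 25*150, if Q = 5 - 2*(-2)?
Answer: -3741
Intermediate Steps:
Q = 9 (Q = 5 + 4 = 9)
Q - 25*150 = 9 - 25*150 = 9 - 3750 = -3741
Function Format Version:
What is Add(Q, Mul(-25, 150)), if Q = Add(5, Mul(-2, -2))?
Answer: -3741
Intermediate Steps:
Q = 9 (Q = Add(5, 4) = 9)
Add(Q, Mul(-25, 150)) = Add(9, Mul(-25, 150)) = Add(9, -3750) = -3741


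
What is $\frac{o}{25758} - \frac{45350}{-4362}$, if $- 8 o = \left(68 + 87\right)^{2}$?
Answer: $\frac{1540034225}{149808528} \approx 10.28$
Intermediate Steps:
$o = - \frac{24025}{8}$ ($o = - \frac{\left(68 + 87\right)^{2}}{8} = - \frac{155^{2}}{8} = \left(- \frac{1}{8}\right) 24025 = - \frac{24025}{8} \approx -3003.1$)
$\frac{o}{25758} - \frac{45350}{-4362} = - \frac{24025}{8 \cdot 25758} - \frac{45350}{-4362} = \left(- \frac{24025}{8}\right) \frac{1}{25758} - - \frac{22675}{2181} = - \frac{24025}{206064} + \frac{22675}{2181} = \frac{1540034225}{149808528}$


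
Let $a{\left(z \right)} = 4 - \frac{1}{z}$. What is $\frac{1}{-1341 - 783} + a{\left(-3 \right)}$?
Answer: $\frac{9203}{2124} \approx 4.3329$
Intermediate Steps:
$\frac{1}{-1341 - 783} + a{\left(-3 \right)} = \frac{1}{-1341 - 783} + \left(4 - \frac{1}{-3}\right) = \frac{1}{-2124} + \left(4 - - \frac{1}{3}\right) = - \frac{1}{2124} + \left(4 + \frac{1}{3}\right) = - \frac{1}{2124} + \frac{13}{3} = \frac{9203}{2124}$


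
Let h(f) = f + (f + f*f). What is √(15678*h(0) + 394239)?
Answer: √394239 ≈ 627.88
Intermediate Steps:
h(f) = f² + 2*f (h(f) = f + (f + f²) = f² + 2*f)
√(15678*h(0) + 394239) = √(15678*(0*(2 + 0)) + 394239) = √(15678*(0*2) + 394239) = √(15678*0 + 394239) = √(0 + 394239) = √394239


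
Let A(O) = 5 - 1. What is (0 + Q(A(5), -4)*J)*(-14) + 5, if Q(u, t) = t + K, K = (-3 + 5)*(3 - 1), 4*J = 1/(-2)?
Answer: 5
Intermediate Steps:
J = -⅛ (J = (¼)/(-2) = (¼)*(-½) = -⅛ ≈ -0.12500)
A(O) = 4
K = 4 (K = 2*2 = 4)
Q(u, t) = 4 + t (Q(u, t) = t + 4 = 4 + t)
(0 + Q(A(5), -4)*J)*(-14) + 5 = (0 + (4 - 4)*(-⅛))*(-14) + 5 = (0 + 0*(-⅛))*(-14) + 5 = (0 + 0)*(-14) + 5 = 0*(-14) + 5 = 0 + 5 = 5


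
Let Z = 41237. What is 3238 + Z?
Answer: 44475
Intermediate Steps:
3238 + Z = 3238 + 41237 = 44475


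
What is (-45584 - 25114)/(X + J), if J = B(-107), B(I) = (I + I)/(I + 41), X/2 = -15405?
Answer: 2333034/1016623 ≈ 2.2949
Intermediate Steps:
X = -30810 (X = 2*(-15405) = -30810)
B(I) = 2*I/(41 + I) (B(I) = (2*I)/(41 + I) = 2*I/(41 + I))
J = 107/33 (J = 2*(-107)/(41 - 107) = 2*(-107)/(-66) = 2*(-107)*(-1/66) = 107/33 ≈ 3.2424)
(-45584 - 25114)/(X + J) = (-45584 - 25114)/(-30810 + 107/33) = -70698/(-1016623/33) = -70698*(-33/1016623) = 2333034/1016623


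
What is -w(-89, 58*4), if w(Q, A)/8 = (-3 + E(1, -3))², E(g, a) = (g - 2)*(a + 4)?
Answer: -128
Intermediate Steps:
E(g, a) = (-2 + g)*(4 + a)
w(Q, A) = 128 (w(Q, A) = 8*(-3 + (-8 - 2*(-3) + 4*1 - 3*1))² = 8*(-3 + (-8 + 6 + 4 - 3))² = 8*(-3 - 1)² = 8*(-4)² = 8*16 = 128)
-w(-89, 58*4) = -1*128 = -128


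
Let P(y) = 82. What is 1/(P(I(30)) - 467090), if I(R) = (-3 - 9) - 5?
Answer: -1/467008 ≈ -2.1413e-6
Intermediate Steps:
I(R) = -17 (I(R) = -12 - 5 = -17)
1/(P(I(30)) - 467090) = 1/(82 - 467090) = 1/(-467008) = -1/467008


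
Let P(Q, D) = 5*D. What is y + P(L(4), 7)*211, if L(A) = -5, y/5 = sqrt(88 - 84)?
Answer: 7395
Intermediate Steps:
y = 10 (y = 5*sqrt(88 - 84) = 5*sqrt(4) = 5*2 = 10)
y + P(L(4), 7)*211 = 10 + (5*7)*211 = 10 + 35*211 = 10 + 7385 = 7395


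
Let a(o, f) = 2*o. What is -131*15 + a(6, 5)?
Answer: -1953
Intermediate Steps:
-131*15 + a(6, 5) = -131*15 + 2*6 = -1965 + 12 = -1953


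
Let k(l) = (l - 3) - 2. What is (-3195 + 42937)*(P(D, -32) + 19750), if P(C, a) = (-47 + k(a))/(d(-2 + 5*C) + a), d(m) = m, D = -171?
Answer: 99683348404/127 ≈ 7.8491e+8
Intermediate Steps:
k(l) = -5 + l (k(l) = (-3 + l) - 2 = -5 + l)
P(C, a) = (-52 + a)/(-2 + a + 5*C) (P(C, a) = (-47 + (-5 + a))/((-2 + 5*C) + a) = (-52 + a)/(-2 + a + 5*C))
(-3195 + 42937)*(P(D, -32) + 19750) = (-3195 + 42937)*((-52 - 32)/(-2 - 32 + 5*(-171)) + 19750) = 39742*(-84/(-2 - 32 - 855) + 19750) = 39742*(-84/(-889) + 19750) = 39742*(-1/889*(-84) + 19750) = 39742*(12/127 + 19750) = 39742*(2508262/127) = 99683348404/127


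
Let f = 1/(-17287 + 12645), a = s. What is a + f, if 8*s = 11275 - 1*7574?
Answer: 8590017/18568 ≈ 462.63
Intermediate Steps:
s = 3701/8 (s = (11275 - 1*7574)/8 = (11275 - 7574)/8 = (⅛)*3701 = 3701/8 ≈ 462.63)
a = 3701/8 ≈ 462.63
f = -1/4642 (f = 1/(-4642) = -1/4642 ≈ -0.00021542)
a + f = 3701/8 - 1/4642 = 8590017/18568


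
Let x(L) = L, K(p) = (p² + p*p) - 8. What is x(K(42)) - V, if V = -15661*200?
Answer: 3135720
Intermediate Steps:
K(p) = -8 + 2*p² (K(p) = (p² + p²) - 8 = 2*p² - 8 = -8 + 2*p²)
V = -3132200
x(K(42)) - V = (-8 + 2*42²) - 1*(-3132200) = (-8 + 2*1764) + 3132200 = (-8 + 3528) + 3132200 = 3520 + 3132200 = 3135720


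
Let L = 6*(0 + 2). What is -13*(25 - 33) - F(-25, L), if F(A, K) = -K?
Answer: 116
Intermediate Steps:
L = 12 (L = 6*2 = 12)
-13*(25 - 33) - F(-25, L) = -13*(25 - 33) - (-1)*12 = -13*(-8) - 1*(-12) = 104 + 12 = 116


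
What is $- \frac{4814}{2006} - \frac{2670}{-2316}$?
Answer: $- \frac{482767}{387158} \approx -1.247$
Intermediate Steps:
$- \frac{4814}{2006} - \frac{2670}{-2316} = \left(-4814\right) \frac{1}{2006} - - \frac{445}{386} = - \frac{2407}{1003} + \frac{445}{386} = - \frac{482767}{387158}$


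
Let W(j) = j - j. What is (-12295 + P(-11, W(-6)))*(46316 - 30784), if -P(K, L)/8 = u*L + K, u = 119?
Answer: -189599124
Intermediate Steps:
W(j) = 0
P(K, L) = -952*L - 8*K (P(K, L) = -8*(119*L + K) = -8*(K + 119*L) = -952*L - 8*K)
(-12295 + P(-11, W(-6)))*(46316 - 30784) = (-12295 + (-952*0 - 8*(-11)))*(46316 - 30784) = (-12295 + (0 + 88))*15532 = (-12295 + 88)*15532 = -12207*15532 = -189599124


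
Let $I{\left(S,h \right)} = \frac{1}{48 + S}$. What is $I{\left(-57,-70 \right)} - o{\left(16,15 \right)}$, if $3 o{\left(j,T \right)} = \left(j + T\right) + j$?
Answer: $- \frac{142}{9} \approx -15.778$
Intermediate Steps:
$o{\left(j,T \right)} = \frac{T}{3} + \frac{2 j}{3}$ ($o{\left(j,T \right)} = \frac{\left(j + T\right) + j}{3} = \frac{\left(T + j\right) + j}{3} = \frac{T + 2 j}{3} = \frac{T}{3} + \frac{2 j}{3}$)
$I{\left(-57,-70 \right)} - o{\left(16,15 \right)} = \frac{1}{48 - 57} - \left(\frac{1}{3} \cdot 15 + \frac{2}{3} \cdot 16\right) = \frac{1}{-9} - \left(5 + \frac{32}{3}\right) = - \frac{1}{9} - \frac{47}{3} = - \frac{142}{9}$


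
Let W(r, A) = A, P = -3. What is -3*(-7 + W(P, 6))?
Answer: 3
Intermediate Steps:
-3*(-7 + W(P, 6)) = -3*(-7 + 6) = -3*(-1) = 3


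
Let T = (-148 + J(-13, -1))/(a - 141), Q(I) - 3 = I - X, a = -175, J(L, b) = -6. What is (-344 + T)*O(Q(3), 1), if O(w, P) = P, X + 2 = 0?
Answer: -54275/158 ≈ -343.51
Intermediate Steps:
X = -2 (X = -2 + 0 = -2)
Q(I) = 5 + I (Q(I) = 3 + (I - 1*(-2)) = 3 + (I + 2) = 3 + (2 + I) = 5 + I)
T = 77/158 (T = (-148 - 6)/(-175 - 141) = -154/(-316) = -154*(-1/316) = 77/158 ≈ 0.48734)
(-344 + T)*O(Q(3), 1) = (-344 + 77/158)*1 = -54275/158*1 = -54275/158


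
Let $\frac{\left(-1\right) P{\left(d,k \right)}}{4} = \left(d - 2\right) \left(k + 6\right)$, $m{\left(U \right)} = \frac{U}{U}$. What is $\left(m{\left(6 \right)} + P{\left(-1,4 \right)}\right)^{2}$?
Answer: $14641$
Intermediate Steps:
$m{\left(U \right)} = 1$
$P{\left(d,k \right)} = - 4 \left(-2 + d\right) \left(6 + k\right)$ ($P{\left(d,k \right)} = - 4 \left(d - 2\right) \left(k + 6\right) = - 4 \left(-2 + d\right) \left(6 + k\right)$)
$\left(m{\left(6 \right)} + P{\left(-1,4 \right)}\right)^{2} = \left(1 + \left(48 - -24 + 8 \cdot 4 - \left(-4\right) 4\right)\right)^{2} = \left(1 + \left(48 + 24 + 32 + 16\right)\right)^{2} = \left(1 + 120\right)^{2} = 121^{2} = 14641$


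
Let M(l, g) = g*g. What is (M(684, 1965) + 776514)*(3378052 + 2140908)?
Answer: 25595496031440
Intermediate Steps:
M(l, g) = g²
(M(684, 1965) + 776514)*(3378052 + 2140908) = (1965² + 776514)*(3378052 + 2140908) = (3861225 + 776514)*5518960 = 4637739*5518960 = 25595496031440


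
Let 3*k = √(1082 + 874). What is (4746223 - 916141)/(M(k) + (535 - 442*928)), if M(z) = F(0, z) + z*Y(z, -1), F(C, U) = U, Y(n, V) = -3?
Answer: -4706875861686/503417244035 + 15320328*√489/503417244035 ≈ -9.3492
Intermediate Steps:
k = 2*√489/3 (k = √(1082 + 874)/3 = √1956/3 = (2*√489)/3 = 2*√489/3 ≈ 14.742)
M(z) = -2*z (M(z) = z + z*(-3) = z - 3*z = -2*z)
(4746223 - 916141)/(M(k) + (535 - 442*928)) = (4746223 - 916141)/(-4*√489/3 + (535 - 442*928)) = 3830082/(-4*√489/3 + (535 - 410176)) = 3830082/(-4*√489/3 - 409641) = 3830082/(-409641 - 4*√489/3)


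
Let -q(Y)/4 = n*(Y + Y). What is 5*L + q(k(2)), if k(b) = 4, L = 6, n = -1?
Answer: 62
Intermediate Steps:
q(Y) = 8*Y (q(Y) = -(-4)*(Y + Y) = -(-4)*2*Y = -(-8)*Y = 8*Y)
5*L + q(k(2)) = 5*6 + 8*4 = 30 + 32 = 62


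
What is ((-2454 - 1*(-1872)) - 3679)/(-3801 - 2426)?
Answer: 4261/6227 ≈ 0.68428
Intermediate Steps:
((-2454 - 1*(-1872)) - 3679)/(-3801 - 2426) = ((-2454 + 1872) - 3679)/(-6227) = (-582 - 3679)*(-1/6227) = -4261*(-1/6227) = 4261/6227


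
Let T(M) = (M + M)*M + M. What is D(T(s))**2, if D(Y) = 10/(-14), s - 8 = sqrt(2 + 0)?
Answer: 25/49 ≈ 0.51020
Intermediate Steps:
s = 8 + sqrt(2) (s = 8 + sqrt(2 + 0) = 8 + sqrt(2) ≈ 9.4142)
T(M) = M + 2*M**2 (T(M) = (2*M)*M + M = 2*M**2 + M = M + 2*M**2)
D(Y) = -5/7 (D(Y) = 10*(-1/14) = -5/7)
D(T(s))**2 = (-5/7)**2 = 25/49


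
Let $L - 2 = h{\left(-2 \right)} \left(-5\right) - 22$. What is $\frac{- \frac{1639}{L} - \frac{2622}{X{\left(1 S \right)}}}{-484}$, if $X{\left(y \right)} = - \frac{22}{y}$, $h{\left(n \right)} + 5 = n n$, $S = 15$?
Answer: $- \frac{78251}{19965} \approx -3.9194$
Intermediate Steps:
$h{\left(n \right)} = -5 + n^{2}$ ($h{\left(n \right)} = -5 + n n = -5 + n^{2}$)
$L = -15$ ($L = 2 - \left(22 - \left(-5 + \left(-2\right)^{2}\right) \left(-5\right)\right) = 2 - \left(22 - \left(-5 + 4\right) \left(-5\right)\right) = 2 - 17 = -15$)
$\frac{- \frac{1639}{L} - \frac{2622}{X{\left(1 S \right)}}}{-484} = \frac{- \frac{1639}{-15} - \frac{2622}{\left(-22\right) \frac{1}{1 \cdot 15}}}{-484} = \left(\left(-1639\right) \left(- \frac{1}{15}\right) - \frac{2622}{\left(-22\right) \frac{1}{15}}\right) \left(- \frac{1}{484}\right) = \left(\frac{1639}{15} - \frac{2622}{\left(-22\right) \frac{1}{15}}\right) \left(- \frac{1}{484}\right) = \left(\frac{1639}{15} - \frac{2622}{- \frac{22}{15}}\right) \left(- \frac{1}{484}\right) = \left(\frac{1639}{15} - - \frac{19665}{11}\right) \left(- \frac{1}{484}\right) = \left(\frac{1639}{15} + \frac{19665}{11}\right) \left(- \frac{1}{484}\right) = \frac{313004}{165} \left(- \frac{1}{484}\right) = - \frac{78251}{19965}$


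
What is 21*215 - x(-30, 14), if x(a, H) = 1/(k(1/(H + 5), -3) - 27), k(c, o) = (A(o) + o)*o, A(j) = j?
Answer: 40636/9 ≈ 4515.1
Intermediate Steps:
k(c, o) = 2*o**2 (k(c, o) = (o + o)*o = (2*o)*o = 2*o**2)
x(a, H) = -1/9 (x(a, H) = 1/(2*(-3)**2 - 27) = 1/(2*9 - 27) = 1/(18 - 27) = 1/(-9) = -1/9)
21*215 - x(-30, 14) = 21*215 - 1*(-1/9) = 4515 + 1/9 = 40636/9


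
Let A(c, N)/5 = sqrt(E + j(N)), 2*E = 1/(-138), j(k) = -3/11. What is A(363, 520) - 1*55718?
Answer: -55718 + 5*I*sqrt(636801)/1518 ≈ -55718.0 + 2.6285*I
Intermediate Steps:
j(k) = -3/11 (j(k) = -3*1/11 = -3/11)
E = -1/276 (E = (1/2)/(-138) = (1/2)*(-1/138) = -1/276 ≈ -0.0036232)
A(c, N) = 5*I*sqrt(636801)/1518 (A(c, N) = 5*sqrt(-1/276 - 3/11) = 5*sqrt(-839/3036) = 5*(I*sqrt(636801)/1518) = 5*I*sqrt(636801)/1518)
A(363, 520) - 1*55718 = 5*I*sqrt(636801)/1518 - 1*55718 = 5*I*sqrt(636801)/1518 - 55718 = -55718 + 5*I*sqrt(636801)/1518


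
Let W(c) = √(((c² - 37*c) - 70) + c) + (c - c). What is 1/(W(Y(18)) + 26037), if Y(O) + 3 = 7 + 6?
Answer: 789/20543203 - I*√330/677925699 ≈ 3.8407e-5 - 2.6796e-8*I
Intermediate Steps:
Y(O) = 10 (Y(O) = -3 + (7 + 6) = -3 + 13 = 10)
W(c) = √(-70 + c² - 36*c) (W(c) = √((-70 + c² - 37*c) + c) + 0 = √(-70 + c² - 36*c) + 0 = √(-70 + c² - 36*c))
1/(W(Y(18)) + 26037) = 1/(√(-70 + 10² - 36*10) + 26037) = 1/(√(-70 + 100 - 360) + 26037) = 1/(√(-330) + 26037) = 1/(I*√330 + 26037) = 1/(26037 + I*√330)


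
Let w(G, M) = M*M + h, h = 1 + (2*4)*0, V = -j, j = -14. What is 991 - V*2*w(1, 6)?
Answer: -45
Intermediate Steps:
V = 14 (V = -1*(-14) = 14)
h = 1 (h = 1 + 8*0 = 1 + 0 = 1)
w(G, M) = 1 + M**2 (w(G, M) = M*M + 1 = M**2 + 1 = 1 + M**2)
991 - V*2*w(1, 6) = 991 - 14*2*(1 + 6**2) = 991 - 28*(1 + 36) = 991 - 28*37 = 991 - 1*1036 = 991 - 1036 = -45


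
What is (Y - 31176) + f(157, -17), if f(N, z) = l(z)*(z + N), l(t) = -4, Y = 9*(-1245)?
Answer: -42941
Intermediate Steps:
Y = -11205
f(N, z) = -4*N - 4*z (f(N, z) = -4*(z + N) = -4*(N + z) = -4*N - 4*z)
(Y - 31176) + f(157, -17) = (-11205 - 31176) + (-4*157 - 4*(-17)) = -42381 + (-628 + 68) = -42381 - 560 = -42941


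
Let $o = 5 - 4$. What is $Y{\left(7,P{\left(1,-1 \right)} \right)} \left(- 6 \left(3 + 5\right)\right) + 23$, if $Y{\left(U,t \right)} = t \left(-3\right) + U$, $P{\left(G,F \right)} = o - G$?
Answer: $-313$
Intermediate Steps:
$o = 1$ ($o = 5 - 4 = 1$)
$P{\left(G,F \right)} = 1 - G$
$Y{\left(U,t \right)} = U - 3 t$ ($Y{\left(U,t \right)} = - 3 t + U = U - 3 t$)
$Y{\left(7,P{\left(1,-1 \right)} \right)} \left(- 6 \left(3 + 5\right)\right) + 23 = \left(7 - 3 \left(1 - 1\right)\right) \left(- 6 \left(3 + 5\right)\right) + 23 = \left(7 - 3 \left(1 - 1\right)\right) \left(\left(-6\right) 8\right) + 23 = \left(7 - 0\right) \left(-48\right) + 23 = \left(7 + 0\right) \left(-48\right) + 23 = 7 \left(-48\right) + 23 = -336 + 23 = -313$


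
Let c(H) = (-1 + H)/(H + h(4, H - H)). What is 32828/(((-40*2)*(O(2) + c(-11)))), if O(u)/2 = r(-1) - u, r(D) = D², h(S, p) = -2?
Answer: 106691/280 ≈ 381.04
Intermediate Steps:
c(H) = (-1 + H)/(-2 + H) (c(H) = (-1 + H)/(H - 2) = (-1 + H)/(-2 + H))
O(u) = 2 - 2*u (O(u) = 2*((-1)² - u) = 2*(1 - u) = 2 - 2*u)
32828/(((-40*2)*(O(2) + c(-11)))) = 32828/(((-40*2)*((2 - 2*2) + (-1 - 11)/(-2 - 11)))) = 32828/((-80*((2 - 4) - 12/(-13)))) = 32828/((-80*(-2 - 1/13*(-12)))) = 32828/((-80*(-2 + 12/13))) = 32828/((-80*(-14/13))) = 32828/(1120/13) = 32828*(13/1120) = 106691/280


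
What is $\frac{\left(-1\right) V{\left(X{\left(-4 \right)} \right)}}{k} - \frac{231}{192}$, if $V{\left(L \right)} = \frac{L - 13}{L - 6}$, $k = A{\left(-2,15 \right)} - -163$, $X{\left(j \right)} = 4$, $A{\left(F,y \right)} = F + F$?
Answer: $- \frac{4177}{3392} \approx -1.2314$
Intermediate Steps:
$A{\left(F,y \right)} = 2 F$
$k = 159$ ($k = 2 \left(-2\right) - -163 = -4 + 163 = 159$)
$V{\left(L \right)} = \frac{-13 + L}{-6 + L}$
$\frac{\left(-1\right) V{\left(X{\left(-4 \right)} \right)}}{k} - \frac{231}{192} = \frac{\left(-1\right) \frac{-13 + 4}{-6 + 4}}{159} - \frac{231}{192} = - \frac{-9}{-2} \cdot \frac{1}{159} - \frac{77}{64} = - \frac{\left(-1\right) \left(-9\right)}{2} \cdot \frac{1}{159} - \frac{77}{64} = \left(-1\right) \frac{9}{2} \cdot \frac{1}{159} - \frac{77}{64} = \left(- \frac{9}{2}\right) \frac{1}{159} - \frac{77}{64} = - \frac{3}{106} - \frac{77}{64} = - \frac{4177}{3392}$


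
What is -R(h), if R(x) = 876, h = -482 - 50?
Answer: -876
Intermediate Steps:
h = -532
-R(h) = -1*876 = -876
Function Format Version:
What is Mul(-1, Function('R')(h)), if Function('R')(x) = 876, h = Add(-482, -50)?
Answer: -876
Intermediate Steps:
h = -532
Mul(-1, Function('R')(h)) = Mul(-1, 876) = -876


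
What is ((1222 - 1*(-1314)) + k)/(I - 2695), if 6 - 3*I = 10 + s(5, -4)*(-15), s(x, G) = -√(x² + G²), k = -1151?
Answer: -33609795/65422696 + 62325*√41/65422696 ≈ -0.50763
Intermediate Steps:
s(x, G) = -√(G² + x²)
I = -4/3 - 5*√41 (I = 2 - (10 - √((-4)² + 5²)*(-15))/3 = 2 - (10 - √(16 + 25)*(-15))/3 = 2 - (10 - √41*(-15))/3 = 2 - (10 + 15*√41)/3 = 2 + (-10/3 - 5*√41) = -4/3 - 5*√41 ≈ -33.349)
((1222 - 1*(-1314)) + k)/(I - 2695) = ((1222 - 1*(-1314)) - 1151)/((-4/3 - 5*√41) - 2695) = ((1222 + 1314) - 1151)/(-8089/3 - 5*√41) = (2536 - 1151)/(-8089/3 - 5*√41) = 1385/(-8089/3 - 5*√41)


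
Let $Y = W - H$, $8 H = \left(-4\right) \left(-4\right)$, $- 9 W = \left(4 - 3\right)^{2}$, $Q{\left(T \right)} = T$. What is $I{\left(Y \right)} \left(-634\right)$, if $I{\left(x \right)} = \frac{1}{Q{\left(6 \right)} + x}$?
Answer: $- \frac{5706}{35} \approx -163.03$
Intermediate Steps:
$W = - \frac{1}{9}$ ($W = - \frac{\left(4 - 3\right)^{2}}{9} = - \frac{1^{2}}{9} = \left(- \frac{1}{9}\right) 1 = - \frac{1}{9} \approx -0.11111$)
$H = 2$ ($H = \frac{\left(-4\right) \left(-4\right)}{8} = \frac{1}{8} \cdot 16 = 2$)
$Y = - \frac{19}{9}$ ($Y = - \frac{1}{9} - 2 = - \frac{19}{9} \approx -2.1111$)
$I{\left(x \right)} = \frac{1}{6 + x}$
$I{\left(Y \right)} \left(-634\right) = \frac{1}{6 - \frac{19}{9}} \left(-634\right) = \frac{1}{\frac{35}{9}} \left(-634\right) = \frac{9}{35} \left(-634\right) = - \frac{5706}{35}$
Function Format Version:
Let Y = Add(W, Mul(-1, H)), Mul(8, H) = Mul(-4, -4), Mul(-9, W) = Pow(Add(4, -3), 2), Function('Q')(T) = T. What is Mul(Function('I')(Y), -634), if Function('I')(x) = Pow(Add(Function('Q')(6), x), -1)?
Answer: Rational(-5706, 35) ≈ -163.03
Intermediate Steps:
W = Rational(-1, 9) (W = Mul(Rational(-1, 9), Pow(Add(4, -3), 2)) = Mul(Rational(-1, 9), Pow(1, 2)) = Mul(Rational(-1, 9), 1) = Rational(-1, 9) ≈ -0.11111)
H = 2 (H = Mul(Rational(1, 8), Mul(-4, -4)) = Mul(Rational(1, 8), 16) = 2)
Y = Rational(-19, 9) (Y = Add(Rational(-1, 9), Mul(-1, 2)) = Add(Rational(-1, 9), -2) = Rational(-19, 9) ≈ -2.1111)
Function('I')(x) = Pow(Add(6, x), -1)
Mul(Function('I')(Y), -634) = Mul(Pow(Add(6, Rational(-19, 9)), -1), -634) = Mul(Pow(Rational(35, 9), -1), -634) = Mul(Rational(9, 35), -634) = Rational(-5706, 35)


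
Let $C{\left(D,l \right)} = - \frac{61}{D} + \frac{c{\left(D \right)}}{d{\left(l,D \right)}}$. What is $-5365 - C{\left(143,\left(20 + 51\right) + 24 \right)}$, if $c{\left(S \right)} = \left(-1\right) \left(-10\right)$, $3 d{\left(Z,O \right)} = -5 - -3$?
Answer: $- \frac{764989}{143} \approx -5349.6$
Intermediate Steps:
$d{\left(Z,O \right)} = - \frac{2}{3}$ ($d{\left(Z,O \right)} = \frac{-5 - -3}{3} = \frac{-5 + 3}{3} = \frac{1}{3} \left(-2\right) = - \frac{2}{3}$)
$c{\left(S \right)} = 10$
$C{\left(D,l \right)} = -15 - \frac{61}{D}$ ($C{\left(D,l \right)} = - \frac{61}{D} + \frac{10}{- \frac{2}{3}} = - \frac{61}{D} + 10 \left(- \frac{3}{2}\right) = - \frac{61}{D} - 15 = -15 - \frac{61}{D}$)
$-5365 - C{\left(143,\left(20 + 51\right) + 24 \right)} = -5365 - \left(-15 - \frac{61}{143}\right) = -5365 - - \frac{2206}{143} = -5365 + \frac{2206}{143} = - \frac{764989}{143}$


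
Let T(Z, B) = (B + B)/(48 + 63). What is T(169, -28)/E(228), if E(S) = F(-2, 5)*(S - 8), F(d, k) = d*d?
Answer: -7/12210 ≈ -0.00057330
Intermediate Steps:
F(d, k) = d**2
T(Z, B) = 2*B/111 (T(Z, B) = (2*B)/111 = (2*B)*(1/111) = 2*B/111)
E(S) = -32 + 4*S (E(S) = (-2)**2*(S - 8) = 4*(-8 + S) = -32 + 4*S)
T(169, -28)/E(228) = ((2/111)*(-28))/(-32 + 4*228) = -56/(111*(-32 + 912)) = -56/111/880 = -56/111*1/880 = -7/12210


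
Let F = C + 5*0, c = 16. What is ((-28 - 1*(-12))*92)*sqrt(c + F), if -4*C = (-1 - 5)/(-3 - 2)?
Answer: -736*sqrt(1570)/5 ≈ -5832.5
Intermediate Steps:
C = -3/10 (C = -(-1 - 5)/(4*(-3 - 2)) = -(-3)/(2*(-5)) = -(-3)*(-1)/(2*5) = -1/4*6/5 = -3/10 ≈ -0.30000)
F = -3/10 (F = -3/10 + 5*0 = -3/10 + 0 = -3/10 ≈ -0.30000)
((-28 - 1*(-12))*92)*sqrt(c + F) = ((-28 - 1*(-12))*92)*sqrt(16 - 3/10) = ((-28 + 12)*92)*sqrt(157/10) = (-16*92)*(sqrt(1570)/10) = -736*sqrt(1570)/5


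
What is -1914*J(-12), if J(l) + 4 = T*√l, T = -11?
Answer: 7656 + 42108*I*√3 ≈ 7656.0 + 72933.0*I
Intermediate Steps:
J(l) = -4 - 11*√l
-1914*J(-12) = -1914*(-4 - 22*I*√3) = 7656 + 42108*I*√3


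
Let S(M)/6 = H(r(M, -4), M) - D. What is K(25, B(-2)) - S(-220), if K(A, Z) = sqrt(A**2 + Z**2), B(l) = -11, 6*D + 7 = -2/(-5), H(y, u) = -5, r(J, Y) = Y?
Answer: 117/5 + sqrt(746) ≈ 50.713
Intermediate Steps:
D = -11/10 (D = -7/6 + (-2/(-5))/6 = -7/6 + (-2*(-1/5))/6 = -7/6 + (1/6)*(2/5) = -7/6 + 1/15 = -11/10 ≈ -1.1000)
S(M) = -117/5 (S(M) = 6*(-5 - 1*(-11/10)) = 6*(-5 + 11/10) = 6*(-39/10) = -117/5)
K(25, B(-2)) - S(-220) = sqrt(25**2 + (-11)**2) - 1*(-117/5) = sqrt(625 + 121) + 117/5 = sqrt(746) + 117/5 = 117/5 + sqrt(746)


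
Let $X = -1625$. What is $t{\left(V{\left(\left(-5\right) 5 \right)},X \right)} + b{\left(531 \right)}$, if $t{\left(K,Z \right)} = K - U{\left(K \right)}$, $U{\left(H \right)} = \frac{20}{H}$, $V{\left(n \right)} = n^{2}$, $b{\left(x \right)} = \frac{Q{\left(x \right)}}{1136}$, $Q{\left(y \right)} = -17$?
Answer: $\frac{88743331}{142000} \approx 624.95$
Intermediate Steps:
$b{\left(x \right)} = - \frac{17}{1136}$
$t{\left(K,Z \right)} = K - \frac{20}{K}$
$t{\left(V{\left(\left(-5\right) 5 \right)},X \right)} + b{\left(531 \right)} = \left(\left(\left(-5\right) 5\right)^{2} - \frac{20}{\left(\left(-5\right) 5\right)^{2}}\right) - \frac{17}{1136} = \left(\left(-25\right)^{2} - \frac{20}{\left(-25\right)^{2}}\right) - \frac{17}{1136} = \left(625 - \frac{20}{625}\right) - \frac{17}{1136} = \left(625 - \frac{4}{125}\right) - \frac{17}{1136} = \frac{78121}{125} - \frac{17}{1136} = \frac{88743331}{142000}$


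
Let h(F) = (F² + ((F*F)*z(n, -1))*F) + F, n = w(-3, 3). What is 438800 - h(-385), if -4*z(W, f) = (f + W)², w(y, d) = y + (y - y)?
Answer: -227975540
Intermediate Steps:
w(y, d) = y (w(y, d) = y + 0 = y)
n = -3
z(W, f) = -(W + f)²/4 (z(W, f) = -(f + W)²/4 = -(W + f)²/4)
h(F) = F + F² - 4*F³ (h(F) = (F² + ((F*F)*(-(-3 - 1)²/4))*F) + F = (F² + (F²*(-¼*(-4)²))*F) + F = (F² + (F²*(-¼*16))*F) + F = (F² + (F²*(-4))*F) + F = (F² + (-4*F²)*F) + F = (F² - 4*F³) + F = F + F² - 4*F³)
438800 - h(-385) = 438800 - (-385)*(1 - 385 - 4*(-385)²) = 438800 - (-385)*(1 - 385 - 4*148225) = 438800 - (-385)*(1 - 385 - 592900) = 438800 - (-385)*(-593284) = 438800 - 1*228414340 = 438800 - 228414340 = -227975540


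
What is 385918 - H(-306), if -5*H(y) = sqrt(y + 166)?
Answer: 385918 + 2*I*sqrt(35)/5 ≈ 3.8592e+5 + 2.3664*I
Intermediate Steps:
H(y) = -sqrt(166 + y)/5 (H(y) = -sqrt(y + 166)/5 = -sqrt(166 + y)/5)
385918 - H(-306) = 385918 - (-1)*sqrt(166 - 306)/5 = 385918 - (-1)*sqrt(-140)/5 = 385918 - (-1)*2*I*sqrt(35)/5 = 385918 - (-2)*I*sqrt(35)/5 = 385918 + 2*I*sqrt(35)/5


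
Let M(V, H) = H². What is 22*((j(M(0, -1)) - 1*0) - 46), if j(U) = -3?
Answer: -1078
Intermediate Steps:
22*((j(M(0, -1)) - 1*0) - 46) = 22*((-3 - 1*0) - 46) = 22*((-3 + 0) - 46) = 22*(-3 - 46) = 22*(-49) = -1078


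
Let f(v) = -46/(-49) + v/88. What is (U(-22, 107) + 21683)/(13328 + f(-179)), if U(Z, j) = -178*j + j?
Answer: 11832128/57465613 ≈ 0.20590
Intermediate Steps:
U(Z, j) = -177*j
f(v) = 46/49 + v/88 (f(v) = -46*(-1/49) + v*(1/88) = 46/49 + v/88)
(U(-22, 107) + 21683)/(13328 + f(-179)) = (-177*107 + 21683)/(13328 + (46/49 + (1/88)*(-179))) = (-18939 + 21683)/(13328 + (46/49 - 179/88)) = 2744/(13328 - 4723/4312) = 2744/(57465613/4312) = 2744*(4312/57465613) = 11832128/57465613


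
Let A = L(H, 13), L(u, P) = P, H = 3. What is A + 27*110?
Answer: 2983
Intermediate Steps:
A = 13
A + 27*110 = 13 + 27*110 = 13 + 2970 = 2983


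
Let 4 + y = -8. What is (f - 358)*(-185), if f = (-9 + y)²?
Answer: -15355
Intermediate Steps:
y = -12 (y = -4 - 8 = -12)
f = 441 (f = (-9 - 12)² = (-21)² = 441)
(f - 358)*(-185) = (441 - 358)*(-185) = 83*(-185) = -15355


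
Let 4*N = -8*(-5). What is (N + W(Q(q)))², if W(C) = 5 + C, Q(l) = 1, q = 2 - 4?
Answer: 256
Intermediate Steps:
q = -2
N = 10 (N = (-8*(-5))/4 = (¼)*40 = 10)
(N + W(Q(q)))² = (10 + (5 + 1))² = (10 + 6)² = 16² = 256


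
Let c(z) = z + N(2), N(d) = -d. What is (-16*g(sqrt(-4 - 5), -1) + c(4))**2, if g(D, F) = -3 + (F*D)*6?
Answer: -80444 + 28800*I ≈ -80444.0 + 28800.0*I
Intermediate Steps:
g(D, F) = -3 + 6*D*F (g(D, F) = -3 + (D*F)*6 = -3 + 6*D*F)
c(z) = -2 + z (c(z) = z - 1*2 = z - 2 = -2 + z)
(-16*g(sqrt(-4 - 5), -1) + c(4))**2 = (-16*(-3 + 6*sqrt(-4 - 5)*(-1)) + (-2 + 4))**2 = (-16*(-3 + 6*sqrt(-9)*(-1)) + 2)**2 = (-16*(-3 + 6*(3*I)*(-1)) + 2)**2 = (-16*(-3 - 18*I) + 2)**2 = ((48 + 288*I) + 2)**2 = (50 + 288*I)**2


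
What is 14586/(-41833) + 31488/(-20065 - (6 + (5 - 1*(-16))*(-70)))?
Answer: -144413790/70739603 ≈ -2.0415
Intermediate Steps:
14586/(-41833) + 31488/(-20065 - (6 + (5 - 1*(-16))*(-70))) = 14586*(-1/41833) + 31488/(-20065 - (6 + (5 + 16)*(-70))) = -1326/3803 + 31488/(-20065 - (6 + 21*(-70))) = -1326/3803 + 31488/(-20065 - (6 - 1470)) = -1326/3803 + 31488/(-20065 - 1*(-1464)) = -1326/3803 + 31488/(-20065 + 1464) = -1326/3803 + 31488/(-18601) = -1326/3803 + 31488*(-1/18601) = -1326/3803 - 31488/18601 = -144413790/70739603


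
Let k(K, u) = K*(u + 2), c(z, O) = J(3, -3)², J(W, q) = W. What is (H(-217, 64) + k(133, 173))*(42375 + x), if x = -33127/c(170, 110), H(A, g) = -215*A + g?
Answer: 24375270512/9 ≈ 2.7084e+9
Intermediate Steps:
c(z, O) = 9 (c(z, O) = 3² = 9)
k(K, u) = K*(2 + u)
H(A, g) = g - 215*A
x = -33127/9 ≈ -3680.8
(H(-217, 64) + k(133, 173))*(42375 + x) = ((64 - 215*(-217)) + 133*(2 + 173))*(42375 - 33127/9) = ((64 + 46655) + 133*175)*(348248/9) = (46719 + 23275)*(348248/9) = 69994*(348248/9) = 24375270512/9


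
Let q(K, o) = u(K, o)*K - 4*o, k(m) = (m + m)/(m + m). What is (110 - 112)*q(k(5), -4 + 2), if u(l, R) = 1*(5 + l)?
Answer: -28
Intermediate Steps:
u(l, R) = 5 + l
k(m) = 1 (k(m) = (2*m)/((2*m)) = (2*m)*(1/(2*m)) = 1)
q(K, o) = -4*o + K*(5 + K) (q(K, o) = (5 + K)*K - 4*o = K*(5 + K) - 4*o = -4*o + K*(5 + K))
(110 - 112)*q(k(5), -4 + 2) = (110 - 112)*(-4*(-4 + 2) + 1*(5 + 1)) = -2*(-4*(-2) + 1*6) = -2*(8 + 6) = -2*14 = -28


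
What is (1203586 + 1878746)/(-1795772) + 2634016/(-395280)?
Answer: -8449540303/1008285165 ≈ -8.3801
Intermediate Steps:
(1203586 + 1878746)/(-1795772) + 2634016/(-395280) = 3082332*(-1/1795772) + 2634016*(-1/395280) = -70053/40813 - 164626/24705 = -8449540303/1008285165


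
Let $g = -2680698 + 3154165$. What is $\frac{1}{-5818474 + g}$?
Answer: $- \frac{1}{5345007} \approx -1.8709 \cdot 10^{-7}$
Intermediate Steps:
$g = 473467$
$\frac{1}{-5818474 + g} = \frac{1}{-5818474 + 473467} = \frac{1}{-5345007} = - \frac{1}{5345007}$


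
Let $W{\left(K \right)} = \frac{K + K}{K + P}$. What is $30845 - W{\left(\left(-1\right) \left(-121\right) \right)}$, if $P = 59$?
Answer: $\frac{2775929}{90} \approx 30844.0$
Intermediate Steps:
$W{\left(K \right)} = \frac{2 K}{59 + K}$ ($W{\left(K \right)} = \frac{K + K}{K + 59} = \frac{2 K}{59 + K}$)
$30845 - W{\left(\left(-1\right) \left(-121\right) \right)} = 30845 - \frac{2 \left(\left(-1\right) \left(-121\right)\right)}{59 - -121} = 30845 - 2 \cdot 121 \frac{1}{59 + 121} = 30845 - 2 \cdot 121 \cdot \frac{1}{180} = 30845 - \frac{121}{90} = \frac{2775929}{90}$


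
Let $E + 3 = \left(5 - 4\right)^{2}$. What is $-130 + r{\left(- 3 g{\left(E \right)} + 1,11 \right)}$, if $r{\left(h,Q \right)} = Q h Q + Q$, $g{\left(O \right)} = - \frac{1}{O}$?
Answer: $- \frac{359}{2} \approx -179.5$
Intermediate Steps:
$E = -2$ ($E = -3 + \left(5 - 4\right)^{2} = -3 + 1^{2} = -3 + 1 = -2$)
$r{\left(h,Q \right)} = Q + h Q^{2}$ ($r{\left(h,Q \right)} = h Q^{2} + Q = Q + h Q^{2}$)
$-130 + r{\left(- 3 g{\left(E \right)} + 1,11 \right)} = -130 + 11 \left(1 + 11 \left(- 3 \left(- \frac{1}{-2}\right) + 1\right)\right) = -130 + 11 \left(1 + 11 \left(- 3 \left(\left(-1\right) \left(- \frac{1}{2}\right)\right) + 1\right)\right) = -130 + 11 \left(1 + 11 \left(\left(-3\right) \frac{1}{2} + 1\right)\right) = -130 + 11 \left(1 + 11 \left(- \frac{3}{2} + 1\right)\right) = -130 + 11 \left(1 + 11 \left(- \frac{1}{2}\right)\right) = -130 + 11 \left(1 - \frac{11}{2}\right) = -130 + 11 \left(- \frac{9}{2}\right) = -130 - \frac{99}{2} = - \frac{359}{2}$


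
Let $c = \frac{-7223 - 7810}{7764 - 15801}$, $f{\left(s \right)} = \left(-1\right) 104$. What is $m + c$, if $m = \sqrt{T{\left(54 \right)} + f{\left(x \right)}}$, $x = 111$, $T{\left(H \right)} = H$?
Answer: $\frac{5011}{2679} + 5 i \sqrt{2} \approx 1.8705 + 7.0711 i$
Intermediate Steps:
$f{\left(s \right)} = -104$
$m = 5 i \sqrt{2}$ ($m = \sqrt{54 - 104} = \sqrt{-50} = 5 i \sqrt{2} \approx 7.0711 i$)
$c = \frac{5011}{2679}$ ($c = - \frac{15033}{-8037} = \left(-15033\right) \left(- \frac{1}{8037}\right) = \frac{5011}{2679} \approx 1.8705$)
$m + c = 5 i \sqrt{2} + \frac{5011}{2679} = \frac{5011}{2679} + 5 i \sqrt{2}$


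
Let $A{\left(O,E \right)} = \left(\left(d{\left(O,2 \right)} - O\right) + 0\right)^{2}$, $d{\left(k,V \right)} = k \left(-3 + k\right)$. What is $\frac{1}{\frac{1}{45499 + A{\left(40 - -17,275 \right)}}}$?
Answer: $9171940$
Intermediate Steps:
$A{\left(O,E \right)} = \left(- O + O \left(-3 + O\right)\right)^{2}$ ($A{\left(O,E \right)} = \left(\left(O \left(-3 + O\right) - O\right) + 0\right)^{2} = \left(\left(- O + O \left(-3 + O\right)\right) + 0\right)^{2} = \left(- O + O \left(-3 + O\right)\right)^{2}$)
$\frac{1}{\frac{1}{45499 + A{\left(40 - -17,275 \right)}}} = \frac{1}{\frac{1}{45499 + \left(40 - -17\right)^{2} \left(-4 + \left(40 - -17\right)\right)^{2}}} = \frac{1}{\frac{1}{45499 + \left(40 + 17\right)^{2} \left(-4 + \left(40 + 17\right)\right)^{2}}} = \frac{1}{\frac{1}{45499 + 57^{2} \left(-4 + 57\right)^{2}}} = \frac{1}{\frac{1}{45499 + 3249 \cdot 53^{2}}} = \frac{1}{\frac{1}{45499 + 3249 \cdot 2809}} = \frac{1}{\frac{1}{45499 + 9126441}} = \frac{1}{\frac{1}{9171940}} = 9171940$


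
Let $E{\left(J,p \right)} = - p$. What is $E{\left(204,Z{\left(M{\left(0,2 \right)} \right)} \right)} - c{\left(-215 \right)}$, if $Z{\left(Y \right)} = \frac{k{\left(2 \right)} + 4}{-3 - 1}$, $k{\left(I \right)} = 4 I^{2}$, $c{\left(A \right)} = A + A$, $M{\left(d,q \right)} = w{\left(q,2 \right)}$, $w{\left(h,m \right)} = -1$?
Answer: $435$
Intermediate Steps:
$M{\left(d,q \right)} = -1$
$c{\left(A \right)} = 2 A$
$Z{\left(Y \right)} = -5$ ($Z{\left(Y \right)} = \frac{4 \cdot 2^{2} + 4}{-3 - 1} = \frac{4 \cdot 4 + 4}{-4} = \left(16 + 4\right) \left(- \frac{1}{4}\right) = 20 \left(- \frac{1}{4}\right) = -5$)
$E{\left(204,Z{\left(M{\left(0,2 \right)} \right)} \right)} - c{\left(-215 \right)} = \left(-1\right) \left(-5\right) - 2 \left(-215\right) = 5 - -430 = 5 + 430 = 435$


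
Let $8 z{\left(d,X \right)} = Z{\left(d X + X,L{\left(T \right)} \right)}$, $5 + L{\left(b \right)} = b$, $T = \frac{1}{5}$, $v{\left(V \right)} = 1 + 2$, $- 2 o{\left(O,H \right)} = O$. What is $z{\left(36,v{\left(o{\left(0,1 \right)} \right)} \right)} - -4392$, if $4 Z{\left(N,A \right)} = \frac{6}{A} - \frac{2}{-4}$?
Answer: $\frac{562173}{128} \approx 4392.0$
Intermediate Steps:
$o{\left(O,H \right)} = - \frac{O}{2}$
$v{\left(V \right)} = 3$
$T = \frac{1}{5} \approx 0.2$
$L{\left(b \right)} = -5 + b$
$Z{\left(N,A \right)} = \frac{1}{8} + \frac{3}{2 A}$ ($Z{\left(N,A \right)} = \frac{\frac{6}{A} - \frac{2}{-4}}{4} = \frac{\frac{6}{A} - - \frac{1}{2}}{4} = \frac{\frac{6}{A} + \frac{1}{2}}{4} = \frac{\frac{1}{2} + \frac{6}{A}}{4} = \frac{1}{8} + \frac{3}{2 A}$)
$z{\left(d,X \right)} = - \frac{3}{128}$ ($z{\left(d,X \right)} = \frac{\frac{1}{8} \frac{1}{-5 + \frac{1}{5}} \left(12 + \left(-5 + \frac{1}{5}\right)\right)}{8} = \frac{\frac{1}{8} \frac{1}{- \frac{24}{5}} \left(12 - \frac{24}{5}\right)}{8} = \frac{\frac{1}{8} \left(- \frac{5}{24}\right) \frac{36}{5}}{8} = \frac{1}{8} \left(- \frac{3}{16}\right) = - \frac{3}{128}$)
$z{\left(36,v{\left(o{\left(0,1 \right)} \right)} \right)} - -4392 = - \frac{3}{128} - -4392 = - \frac{3}{128} + 4392 = \frac{562173}{128}$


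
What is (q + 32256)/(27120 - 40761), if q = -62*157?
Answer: -22522/13641 ≈ -1.6511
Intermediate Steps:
q = -9734
(q + 32256)/(27120 - 40761) = (-9734 + 32256)/(27120 - 40761) = 22522/(-13641) = 22522*(-1/13641) = -22522/13641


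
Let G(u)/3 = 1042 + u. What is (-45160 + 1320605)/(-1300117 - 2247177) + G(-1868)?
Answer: -8791469977/3547294 ≈ -2478.4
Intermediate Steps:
G(u) = 3126 + 3*u (G(u) = 3*(1042 + u) = 3126 + 3*u)
(-45160 + 1320605)/(-1300117 - 2247177) + G(-1868) = (-45160 + 1320605)/(-1300117 - 2247177) + (3126 + 3*(-1868)) = 1275445/(-3547294) + (3126 - 5604) = 1275445*(-1/3547294) - 2478 = -1275445/3547294 - 2478 = -8791469977/3547294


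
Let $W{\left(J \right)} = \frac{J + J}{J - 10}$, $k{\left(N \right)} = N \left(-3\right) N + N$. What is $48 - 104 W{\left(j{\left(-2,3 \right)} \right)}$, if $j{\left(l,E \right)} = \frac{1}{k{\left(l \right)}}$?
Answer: $\frac{6560}{141} \approx 46.525$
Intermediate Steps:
$k{\left(N \right)} = N - 3 N^{2}$ ($k{\left(N \right)} = - 3 N N + N = - 3 N^{2} + N = N - 3 N^{2}$)
$j{\left(l,E \right)} = \frac{1}{l \left(1 - 3 l\right)}$
$W{\left(J \right)} = \frac{2 J}{-10 + J}$
$48 - 104 W{\left(j{\left(-2,3 \right)} \right)} = 48 - 104 \frac{2 \left(- \frac{1}{\left(-2\right) \left(-1 + 3 \left(-2\right)\right)}\right)}{-10 - \frac{1}{\left(-2\right) \left(-1 + 3 \left(-2\right)\right)}} = 48 - 104 \frac{2 \left(\left(-1\right) \left(- \frac{1}{2}\right) \frac{1}{-1 - 6}\right)}{-10 - - \frac{1}{2 \left(-1 - 6\right)}} = 48 - 104 \frac{2 \left(\left(-1\right) \left(- \frac{1}{2}\right) \frac{1}{-7}\right)}{-10 - - \frac{1}{2 \left(-7\right)}} = 48 - 104 \frac{2 \left(\left(-1\right) \left(- \frac{1}{2}\right) \left(- \frac{1}{7}\right)\right)}{-10 - \left(- \frac{1}{2}\right) \left(- \frac{1}{7}\right)} = 48 - 104 \cdot 2 \left(- \frac{1}{14}\right) \frac{1}{-10 - \frac{1}{14}} = 48 - 104 \cdot 2 \left(- \frac{1}{14}\right) \frac{1}{- \frac{141}{14}} = 48 - 104 \cdot 2 \left(- \frac{1}{14}\right) \left(- \frac{14}{141}\right) = 48 - \frac{208}{141} = \frac{6560}{141}$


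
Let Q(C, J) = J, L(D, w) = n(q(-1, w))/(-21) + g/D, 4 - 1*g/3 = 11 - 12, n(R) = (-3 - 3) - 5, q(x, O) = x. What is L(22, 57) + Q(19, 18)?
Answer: 8873/462 ≈ 19.206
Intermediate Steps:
n(R) = -11 (n(R) = -6 - 5 = -11)
g = 15 (g = 12 - 3*(11 - 12) = 12 - 3*(-1) = 12 + 3 = 15)
L(D, w) = 11/21 + 15/D (L(D, w) = -11/(-21) + 15/D = -11*(-1/21) + 15/D = 11/21 + 15/D)
L(22, 57) + Q(19, 18) = (11/21 + 15/22) + 18 = 557/462 + 18 = 8873/462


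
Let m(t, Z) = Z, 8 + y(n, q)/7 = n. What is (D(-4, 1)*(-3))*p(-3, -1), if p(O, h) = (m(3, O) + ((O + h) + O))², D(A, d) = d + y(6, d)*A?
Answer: -17100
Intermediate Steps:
y(n, q) = -56 + 7*n
D(A, d) = d - 14*A (D(A, d) = d + (-56 + 7*6)*A = d + (-56 + 42)*A = d - 14*A)
p(O, h) = (h + 3*O)² (p(O, h) = (O + ((O + h) + O))² = (O + (h + 2*O))² = (h + 3*O)²)
(D(-4, 1)*(-3))*p(-3, -1) = ((1 - 14*(-4))*(-3))*(-1 + 3*(-3))² = ((1 + 56)*(-3))*(-1 - 9)² = (57*(-3))*(-10)² = -171*100 = -17100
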